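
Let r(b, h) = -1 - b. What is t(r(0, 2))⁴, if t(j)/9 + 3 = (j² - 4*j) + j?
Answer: 6561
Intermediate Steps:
t(j) = -27 - 27*j + 9*j² (t(j) = -27 + 9*((j² - 4*j) + j) = -27 + 9*(j² - 3*j) = -27 + (-27*j + 9*j²) = -27 - 27*j + 9*j²)
t(r(0, 2))⁴ = (-27 - 27*(-1 - 1*0) + 9*(-1 - 1*0)²)⁴ = (-27 - 27*(-1 + 0) + 9*(-1 + 0)²)⁴ = (-27 - 27*(-1) + 9*(-1)²)⁴ = (-27 + 27 + 9*1)⁴ = (-27 + 27 + 9)⁴ = 9⁴ = 6561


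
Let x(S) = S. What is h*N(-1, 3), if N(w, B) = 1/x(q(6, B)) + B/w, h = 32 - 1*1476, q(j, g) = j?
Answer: 12274/3 ≈ 4091.3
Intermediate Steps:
h = -1444 (h = 32 - 1476 = -1444)
N(w, B) = ⅙ + B/w (N(w, B) = 1/6 + B/w = 1*(⅙) + B/w = ⅙ + B/w)
h*N(-1, 3) = -1444*(3 + (⅙)*(-1))/(-1) = -(-1444)*(3 - ⅙) = -(-1444)*17/6 = -1444*(-17/6) = 12274/3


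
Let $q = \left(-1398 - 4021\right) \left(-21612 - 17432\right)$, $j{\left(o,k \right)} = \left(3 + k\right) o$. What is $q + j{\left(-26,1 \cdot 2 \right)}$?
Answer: $211579306$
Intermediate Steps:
$j{\left(o,k \right)} = o \left(3 + k\right)$
$q = 211579436$ ($q = \left(-5419\right) \left(-39044\right) = 211579436$)
$q + j{\left(-26,1 \cdot 2 \right)} = 211579436 - 26 \left(3 + 1 \cdot 2\right) = 211579436 - 26 \left(3 + 2\right) = 211579436 - 130 = 211579306$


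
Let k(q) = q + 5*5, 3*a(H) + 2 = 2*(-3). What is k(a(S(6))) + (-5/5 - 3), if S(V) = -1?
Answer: 55/3 ≈ 18.333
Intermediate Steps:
a(H) = -8/3 (a(H) = -⅔ + (2*(-3))/3 = -⅔ + (⅓)*(-6) = -⅔ - 2 = -8/3)
k(q) = 25 + q (k(q) = q + 25 = 25 + q)
k(a(S(6))) + (-5/5 - 3) = (25 - 8/3) + (-5/5 - 3) = 67/3 + (-5*⅕ - 3) = 67/3 + (-1 - 3) = 67/3 - 4 = 55/3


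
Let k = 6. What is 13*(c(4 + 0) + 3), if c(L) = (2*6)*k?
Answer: 975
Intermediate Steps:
c(L) = 72 (c(L) = (2*6)*6 = 12*6 = 72)
13*(c(4 + 0) + 3) = 13*(72 + 3) = 13*75 = 975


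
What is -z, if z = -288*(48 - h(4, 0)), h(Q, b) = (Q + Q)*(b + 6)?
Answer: 0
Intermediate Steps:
h(Q, b) = 2*Q*(6 + b) (h(Q, b) = (2*Q)*(6 + b) = 2*Q*(6 + b))
z = 0 (z = -288*(48 - 2*4*(6 + 0)) = -288*(48 - 2*4*6) = -288*(48 - 1*48) = -288*(48 - 48) = -288*0 = 0)
-z = -1*0 = 0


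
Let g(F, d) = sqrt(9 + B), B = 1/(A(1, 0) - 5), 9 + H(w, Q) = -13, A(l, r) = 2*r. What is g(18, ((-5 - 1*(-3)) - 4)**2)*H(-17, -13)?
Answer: -44*sqrt(55)/5 ≈ -65.263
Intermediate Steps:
H(w, Q) = -22 (H(w, Q) = -9 - 13 = -22)
B = -1/5 (B = 1/(2*0 - 5) = 1/(0 - 5) = 1/(-5) = -1/5 ≈ -0.20000)
g(F, d) = 2*sqrt(55)/5 (g(F, d) = sqrt(9 - 1/5) = sqrt(44/5) = 2*sqrt(55)/5)
g(18, ((-5 - 1*(-3)) - 4)**2)*H(-17, -13) = (2*sqrt(55)/5)*(-22) = -44*sqrt(55)/5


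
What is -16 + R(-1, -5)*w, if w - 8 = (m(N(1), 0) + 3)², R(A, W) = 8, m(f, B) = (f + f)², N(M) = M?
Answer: 440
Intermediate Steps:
m(f, B) = 4*f² (m(f, B) = (2*f)² = 4*f²)
w = 57 (w = 8 + (4*1² + 3)² = 8 + (4*1 + 3)² = 8 + (4 + 3)² = 8 + 7² = 8 + 49 = 57)
-16 + R(-1, -5)*w = -16 + 8*57 = -16 + 456 = 440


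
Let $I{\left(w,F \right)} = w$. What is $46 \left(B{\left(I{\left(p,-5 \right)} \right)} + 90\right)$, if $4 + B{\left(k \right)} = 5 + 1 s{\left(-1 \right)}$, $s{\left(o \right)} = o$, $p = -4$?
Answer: $4140$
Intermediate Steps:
$B{\left(k \right)} = 0$ ($B{\left(k \right)} = -4 + \left(5 + 1 \left(-1\right)\right) = -4 + \left(5 - 1\right) = -4 + 4 = 0$)
$46 \left(B{\left(I{\left(p,-5 \right)} \right)} + 90\right) = 46 \left(0 + 90\right) = 46 \cdot 90 = 4140$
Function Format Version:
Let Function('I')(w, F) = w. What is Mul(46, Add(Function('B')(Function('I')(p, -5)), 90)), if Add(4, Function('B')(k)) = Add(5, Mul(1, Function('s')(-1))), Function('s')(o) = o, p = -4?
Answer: 4140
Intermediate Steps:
Function('B')(k) = 0 (Function('B')(k) = Add(-4, Add(5, Mul(1, -1))) = Add(-4, Add(5, -1)) = Add(-4, 4) = 0)
Mul(46, Add(Function('B')(Function('I')(p, -5)), 90)) = Mul(46, Add(0, 90)) = Mul(46, 90) = 4140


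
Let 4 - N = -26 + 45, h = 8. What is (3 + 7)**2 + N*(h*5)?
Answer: -500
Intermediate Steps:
N = -15 (N = 4 - (-26 + 45) = 4 - 1*19 = 4 - 19 = -15)
(3 + 7)**2 + N*(h*5) = (3 + 7)**2 - 120*5 = 10**2 - 15*40 = 100 - 600 = -500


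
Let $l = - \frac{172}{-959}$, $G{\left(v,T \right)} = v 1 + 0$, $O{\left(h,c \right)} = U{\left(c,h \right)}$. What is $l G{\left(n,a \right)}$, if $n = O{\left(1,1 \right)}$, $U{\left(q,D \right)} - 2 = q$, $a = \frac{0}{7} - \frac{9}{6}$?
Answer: $\frac{516}{959} \approx 0.53806$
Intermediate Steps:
$a = - \frac{3}{2}$ ($a = 0 \cdot \frac{1}{7} - \frac{3}{2} = 0 - \frac{3}{2} = - \frac{3}{2} \approx -1.5$)
$U{\left(q,D \right)} = 2 + q$
$O{\left(h,c \right)} = 2 + c$
$n = 3$ ($n = 2 + 1 = 3$)
$G{\left(v,T \right)} = v$ ($G{\left(v,T \right)} = v + 0 = v$)
$l = \frac{172}{959}$ ($l = \left(-172\right) \left(- \frac{1}{959}\right) = \frac{172}{959} \approx 0.17935$)
$l G{\left(n,a \right)} = \frac{172}{959} \cdot 3 = \frac{516}{959}$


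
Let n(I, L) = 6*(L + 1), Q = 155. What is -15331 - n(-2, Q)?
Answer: -16267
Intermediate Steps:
n(I, L) = 6 + 6*L (n(I, L) = 6*(1 + L) = 6 + 6*L)
-15331 - n(-2, Q) = -15331 - (6 + 6*155) = -15331 - (6 + 930) = -15331 - 1*936 = -15331 - 936 = -16267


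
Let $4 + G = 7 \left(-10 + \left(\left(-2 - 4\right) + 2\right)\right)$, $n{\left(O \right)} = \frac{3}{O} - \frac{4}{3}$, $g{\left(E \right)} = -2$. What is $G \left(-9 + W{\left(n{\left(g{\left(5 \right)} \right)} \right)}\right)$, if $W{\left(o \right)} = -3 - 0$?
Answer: $1224$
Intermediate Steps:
$n{\left(O \right)} = - \frac{4}{3} + \frac{3}{O}$ ($n{\left(O \right)} = \frac{3}{O} - \frac{4}{3} = - \frac{4}{3} + \frac{3}{O}$)
$W{\left(o \right)} = -3$ ($W{\left(o \right)} = -3 + 0 = -3$)
$G = -102$ ($G = -4 + 7 \left(-10 + \left(\left(-2 - 4\right) + 2\right)\right) = -4 + 7 \left(-10 + \left(-6 + 2\right)\right) = -4 + 7 \left(-10 - 4\right) = -4 + 7 \left(-14\right) = -4 - 98 = -102$)
$G \left(-9 + W{\left(n{\left(g{\left(5 \right)} \right)} \right)}\right) = - 102 \left(-9 - 3\right) = \left(-102\right) \left(-12\right) = 1224$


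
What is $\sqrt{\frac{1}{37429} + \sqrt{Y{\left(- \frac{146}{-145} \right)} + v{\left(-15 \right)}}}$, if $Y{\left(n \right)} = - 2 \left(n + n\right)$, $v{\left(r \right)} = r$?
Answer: $\frac{\sqrt{786944725 + 203134855945 i \sqrt{400055}}}{5427205} \approx 1.4768 + 1.4768 i$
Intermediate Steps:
$Y{\left(n \right)} = - 4 n$ ($Y{\left(n \right)} = - 2 \cdot 2 n = - 4 n$)
$\sqrt{\frac{1}{37429} + \sqrt{Y{\left(- \frac{146}{-145} \right)} + v{\left(-15 \right)}}} = \sqrt{\frac{1}{37429} + \sqrt{- 4 \left(- \frac{146}{-145}\right) - 15}} = \sqrt{\frac{1}{37429} + \sqrt{- 4 \left(\left(-146\right) \left(- \frac{1}{145}\right)\right) - 15}} = \sqrt{\frac{1}{37429} + \sqrt{\left(-4\right) \frac{146}{145} - 15}} = \sqrt{\frac{1}{37429} + \sqrt{- \frac{584}{145} - 15}} = \sqrt{\frac{1}{37429} + \sqrt{- \frac{2759}{145}}} = \sqrt{\frac{1}{37429} + \frac{i \sqrt{400055}}{145}}$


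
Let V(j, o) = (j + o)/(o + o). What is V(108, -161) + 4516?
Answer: 1454205/322 ≈ 4516.2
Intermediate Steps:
V(j, o) = (j + o)/(2*o) (V(j, o) = (j + o)/((2*o)) = (j + o)*(1/(2*o)) = (j + o)/(2*o))
V(108, -161) + 4516 = (½)*(108 - 161)/(-161) + 4516 = (½)*(-1/161)*(-53) + 4516 = 53/322 + 4516 = 1454205/322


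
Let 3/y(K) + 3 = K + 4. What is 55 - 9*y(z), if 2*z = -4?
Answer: 82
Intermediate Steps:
z = -2 (z = (½)*(-4) = -2)
y(K) = 3/(1 + K) (y(K) = 3/(-3 + (K + 4)) = 3/(-3 + (4 + K)) = 3/(1 + K))
55 - 9*y(z) = 55 - 27/(1 - 2) = 55 - 27/(-1) = 55 - 27*(-1) = 55 - 9*(-3) = 55 + 27 = 82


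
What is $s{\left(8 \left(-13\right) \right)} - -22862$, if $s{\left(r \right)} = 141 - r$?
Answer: $23107$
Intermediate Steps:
$s{\left(8 \left(-13\right) \right)} - -22862 = \left(141 - 8 \left(-13\right)\right) - -22862 = \left(141 - -104\right) + 22862 = \left(141 + 104\right) + 22862 = 245 + 22862 = 23107$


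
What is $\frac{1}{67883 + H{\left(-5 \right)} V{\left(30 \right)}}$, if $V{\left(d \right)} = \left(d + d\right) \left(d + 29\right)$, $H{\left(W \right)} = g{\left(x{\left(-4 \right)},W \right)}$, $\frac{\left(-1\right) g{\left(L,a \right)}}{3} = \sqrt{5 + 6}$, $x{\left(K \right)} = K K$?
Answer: $\frac{67883}{3367473289} + \frac{10620 \sqrt{11}}{3367473289} \approx 3.0618 \cdot 10^{-5}$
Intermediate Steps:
$x{\left(K \right)} = K^{2}$
$g{\left(L,a \right)} = - 3 \sqrt{11}$ ($g{\left(L,a \right)} = - 3 \sqrt{5 + 6} = - 3 \sqrt{11}$)
$H{\left(W \right)} = - 3 \sqrt{11}$
$V{\left(d \right)} = 2 d \left(29 + d\right)$
$\frac{1}{67883 + H{\left(-5 \right)} V{\left(30 \right)}} = \frac{1}{67883 + - 3 \sqrt{11} \cdot 2 \cdot 30 \left(29 + 30\right)} = \frac{1}{67883 + - 3 \sqrt{11} \cdot 2 \cdot 30 \cdot 59} = \frac{1}{67883 + - 3 \sqrt{11} \cdot 3540} = \frac{1}{67883 - 10620 \sqrt{11}}$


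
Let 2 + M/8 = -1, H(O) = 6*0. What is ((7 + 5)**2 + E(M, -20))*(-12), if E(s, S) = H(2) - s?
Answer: -2016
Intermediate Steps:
H(O) = 0
M = -24 (M = -16 + 8*(-1) = -16 - 8 = -24)
E(s, S) = -s (E(s, S) = 0 - s = -s)
((7 + 5)**2 + E(M, -20))*(-12) = ((7 + 5)**2 - 1*(-24))*(-12) = (12**2 + 24)*(-12) = (144 + 24)*(-12) = 168*(-12) = -2016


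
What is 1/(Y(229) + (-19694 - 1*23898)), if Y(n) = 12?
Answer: -1/43580 ≈ -2.2946e-5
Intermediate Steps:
1/(Y(229) + (-19694 - 1*23898)) = 1/(12 + (-19694 - 1*23898)) = 1/(12 + (-19694 - 23898)) = 1/(12 - 43592) = 1/(-43580) = -1/43580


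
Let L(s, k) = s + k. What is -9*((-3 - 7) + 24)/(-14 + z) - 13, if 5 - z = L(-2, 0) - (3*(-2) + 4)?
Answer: 1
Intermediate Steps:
L(s, k) = k + s
z = 5 (z = 5 - ((0 - 2) - (3*(-2) + 4)) = 5 - (-2 - (-6 + 4)) = 5 - (-2 - 1*(-2)) = 5 - (-2 + 2) = 5 - 1*0 = 5 + 0 = 5)
-9*((-3 - 7) + 24)/(-14 + z) - 13 = -9*((-3 - 7) + 24)/(-14 + 5) - 13 = -9*(-10 + 24)/(-9) - 13 = -126*(-1)/9 - 13 = -9*(-14/9) - 13 = 14 - 13 = 1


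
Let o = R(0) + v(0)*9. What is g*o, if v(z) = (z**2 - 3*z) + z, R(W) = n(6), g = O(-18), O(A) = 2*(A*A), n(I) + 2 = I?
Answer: 2592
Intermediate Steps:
n(I) = -2 + I
O(A) = 2*A**2
g = 648 (g = 2*(-18)**2 = 2*324 = 648)
R(W) = 4 (R(W) = -2 + 6 = 4)
v(z) = z**2 - 2*z
o = 4 (o = 4 + (0*(-2 + 0))*9 = 4 + (0*(-2))*9 = 4 + 0*9 = 4 + 0 = 4)
g*o = 648*4 = 2592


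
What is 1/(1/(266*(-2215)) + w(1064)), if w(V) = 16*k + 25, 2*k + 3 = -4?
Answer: -589190/18264891 ≈ -0.032258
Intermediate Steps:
k = -7/2 (k = -3/2 + (½)*(-4) = -3/2 - 2 = -7/2 ≈ -3.5000)
w(V) = -31 (w(V) = 16*(-7/2) + 25 = -56 + 25 = -31)
1/(1/(266*(-2215)) + w(1064)) = 1/(1/(266*(-2215)) - 31) = 1/(1/(-589190) - 31) = 1/(-1/589190 - 31) = 1/(-18264891/589190) = -589190/18264891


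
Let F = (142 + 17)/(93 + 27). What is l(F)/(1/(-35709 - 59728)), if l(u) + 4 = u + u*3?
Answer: -1240681/10 ≈ -1.2407e+5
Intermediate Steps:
F = 53/40 (F = 159/120 = 159*(1/120) = 53/40 ≈ 1.3250)
l(u) = -4 + 4*u (l(u) = -4 + (u + u*3) = -4 + (u + 3*u) = -4 + 4*u)
l(F)/(1/(-35709 - 59728)) = (-4 + 4*(53/40))/(1/(-35709 - 59728)) = (-4 + 53/10)/(1/(-95437)) = 13/(10*(-1/95437)) = (13/10)*(-95437) = -1240681/10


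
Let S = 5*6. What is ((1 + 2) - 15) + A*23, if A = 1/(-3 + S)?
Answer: -301/27 ≈ -11.148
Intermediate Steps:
S = 30
A = 1/27 (A = 1/(-3 + 30) = 1/27 ≈ 0.037037)
((1 + 2) - 15) + A*23 = ((1 + 2) - 15) + (1/27)*23 = (3 - 15) + 23/27 = -12 + 23/27 = -301/27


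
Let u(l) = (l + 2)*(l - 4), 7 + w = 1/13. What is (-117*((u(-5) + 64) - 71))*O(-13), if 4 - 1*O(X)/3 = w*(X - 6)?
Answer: 895320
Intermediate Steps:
w = -90/13 (w = -7 + 1/13 = -90/13 ≈ -6.9231)
O(X) = -1464/13 + 270*X/13 (O(X) = 12 - (-270)*(X - 6)/13 = 12 - (-270)*(-6 + X)/13 = 12 - 3*(540/13 - 90*X/13) = 12 + (-1620/13 + 270*X/13) = -1464/13 + 270*X/13)
u(l) = (-4 + l)*(2 + l) (u(l) = (2 + l)*(-4 + l) = (-4 + l)*(2 + l))
(-117*((u(-5) + 64) - 71))*O(-13) = (-117*(((-8 + (-5)**2 - 2*(-5)) + 64) - 71))*(-1464/13 + (270/13)*(-13)) = (-117*(((-8 + 25 + 10) + 64) - 71))*(-1464/13 - 270) = -117*((27 + 64) - 71)*(-4974/13) = -117*(91 - 71)*(-4974/13) = -117*20*(-4974/13) = -2340*(-4974/13) = 895320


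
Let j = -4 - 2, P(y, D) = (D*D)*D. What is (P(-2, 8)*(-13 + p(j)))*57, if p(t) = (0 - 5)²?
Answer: 350208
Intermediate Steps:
P(y, D) = D³ (P(y, D) = D²*D = D³)
j = -6
p(t) = 25 (p(t) = (-5)² = 25)
(P(-2, 8)*(-13 + p(j)))*57 = (8³*(-13 + 25))*57 = (512*12)*57 = 6144*57 = 350208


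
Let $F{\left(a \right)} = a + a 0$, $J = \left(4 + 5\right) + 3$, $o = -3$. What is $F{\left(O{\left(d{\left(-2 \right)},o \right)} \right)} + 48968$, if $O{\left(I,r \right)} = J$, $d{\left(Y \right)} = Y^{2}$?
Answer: $48980$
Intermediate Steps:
$J = 12$ ($J = 9 + 3 = 12$)
$O{\left(I,r \right)} = 12$
$F{\left(a \right)} = a$ ($F{\left(a \right)} = a + 0 = a$)
$F{\left(O{\left(d{\left(-2 \right)},o \right)} \right)} + 48968 = 12 + 48968 = 48980$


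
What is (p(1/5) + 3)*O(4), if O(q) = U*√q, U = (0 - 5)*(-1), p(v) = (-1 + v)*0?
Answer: 30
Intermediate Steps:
p(v) = 0
U = 5 (U = -5*(-1) = 5)
O(q) = 5*√q
(p(1/5) + 3)*O(4) = (0 + 3)*(5*√4) = 3*(5*2) = 3*10 = 30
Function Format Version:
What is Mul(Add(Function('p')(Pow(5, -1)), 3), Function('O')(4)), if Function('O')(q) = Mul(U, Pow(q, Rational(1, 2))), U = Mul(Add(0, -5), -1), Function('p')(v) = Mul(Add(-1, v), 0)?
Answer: 30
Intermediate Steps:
Function('p')(v) = 0
U = 5 (U = Mul(-5, -1) = 5)
Function('O')(q) = Mul(5, Pow(q, Rational(1, 2)))
Mul(Add(Function('p')(Pow(5, -1)), 3), Function('O')(4)) = Mul(Add(0, 3), Mul(5, Pow(4, Rational(1, 2)))) = Mul(3, Mul(5, 2)) = Mul(3, 10) = 30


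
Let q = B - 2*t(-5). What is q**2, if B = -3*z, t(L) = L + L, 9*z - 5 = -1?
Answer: 3136/9 ≈ 348.44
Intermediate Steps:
z = 4/9 (z = 5/9 + (1/9)*(-1) = 5/9 - 1/9 = 4/9 ≈ 0.44444)
t(L) = 2*L
B = -4/3 (B = -3*4/9 = -4/3 ≈ -1.3333)
q = 56/3 (q = -4/3 - 4*(-5) = -4/3 - 2*(-10) = -4/3 + 20 = 56/3 ≈ 18.667)
q**2 = (56/3)**2 = 3136/9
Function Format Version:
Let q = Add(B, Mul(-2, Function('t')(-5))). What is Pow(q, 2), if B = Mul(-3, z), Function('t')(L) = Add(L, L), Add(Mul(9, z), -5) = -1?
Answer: Rational(3136, 9) ≈ 348.44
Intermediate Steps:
z = Rational(4, 9) (z = Add(Rational(5, 9), Mul(Rational(1, 9), -1)) = Add(Rational(5, 9), Rational(-1, 9)) = Rational(4, 9) ≈ 0.44444)
Function('t')(L) = Mul(2, L)
B = Rational(-4, 3) (B = Mul(-3, Rational(4, 9)) = Rational(-4, 3) ≈ -1.3333)
q = Rational(56, 3) (q = Add(Rational(-4, 3), Mul(-2, Mul(2, -5))) = Add(Rational(-4, 3), Mul(-2, -10)) = Add(Rational(-4, 3), 20) = Rational(56, 3) ≈ 18.667)
Pow(q, 2) = Pow(Rational(56, 3), 2) = Rational(3136, 9)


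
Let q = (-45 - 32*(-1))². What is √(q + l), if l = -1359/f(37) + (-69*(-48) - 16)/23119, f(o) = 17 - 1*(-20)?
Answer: √96888365324214/855403 ≈ 11.507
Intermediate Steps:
f(o) = 37 (f(o) = 17 + 20 = 37)
q = 169 (q = (-45 + 32)² = (-13)² = 169)
l = -31296769/855403 (l = -1359/37 + (-69*(-48) - 16)/23119 = -1359*1/37 + (3312 - 16)*(1/23119) = -1359/37 + 3296*(1/23119) = -1359/37 + 3296/23119 = -31296769/855403 ≈ -36.587)
√(q + l) = √(169 - 31296769/855403) = √(113266338/855403) = √96888365324214/855403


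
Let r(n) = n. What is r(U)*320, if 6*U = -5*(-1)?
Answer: 800/3 ≈ 266.67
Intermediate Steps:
U = ⅚ (U = (-5*(-1))/6 = (⅙)*5 = ⅚ ≈ 0.83333)
r(U)*320 = (⅚)*320 = 800/3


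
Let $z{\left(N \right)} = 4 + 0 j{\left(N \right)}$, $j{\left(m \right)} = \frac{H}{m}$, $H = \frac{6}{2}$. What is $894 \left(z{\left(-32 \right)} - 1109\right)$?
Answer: $-987870$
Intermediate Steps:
$H = 3$ ($H = 6 \cdot \frac{1}{2} = 3$)
$j{\left(m \right)} = \frac{3}{m}$
$z{\left(N \right)} = 4$ ($z{\left(N \right)} = 4 + 0 \frac{3}{N} = 4 + 0 = 4$)
$894 \left(z{\left(-32 \right)} - 1109\right) = 894 \left(4 - 1109\right) = 894 \left(-1105\right) = -987870$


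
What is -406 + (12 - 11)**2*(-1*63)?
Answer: -469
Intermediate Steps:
-406 + (12 - 11)**2*(-1*63) = -406 + 1**2*(-63) = -406 + 1*(-63) = -406 - 63 = -469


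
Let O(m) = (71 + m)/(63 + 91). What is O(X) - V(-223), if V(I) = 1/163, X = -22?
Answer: 1119/3586 ≈ 0.31205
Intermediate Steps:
V(I) = 1/163
O(m) = 71/154 + m/154 (O(m) = (71 + m)/154 = (71 + m)*(1/154) = 71/154 + m/154)
O(X) - V(-223) = (71/154 + (1/154)*(-22)) - 1*1/163 = (71/154 - ⅐) - 1/163 = 7/22 - 1/163 = 1119/3586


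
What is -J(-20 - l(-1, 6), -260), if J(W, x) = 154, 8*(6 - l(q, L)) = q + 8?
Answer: -154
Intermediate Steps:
l(q, L) = 5 - q/8 (l(q, L) = 6 - (q + 8)/8 = 6 - (8 + q)/8 = 6 + (-1 - q/8) = 5 - q/8)
-J(-20 - l(-1, 6), -260) = -1*154 = -154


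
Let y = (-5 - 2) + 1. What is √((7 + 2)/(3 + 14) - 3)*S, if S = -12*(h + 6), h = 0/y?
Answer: -72*I*√714/17 ≈ -113.17*I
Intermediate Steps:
y = -6 (y = -7 + 1 = -6)
h = 0 (h = 0/(-6) = 0*(-⅙) = 0)
S = -72 (S = -12*(0 + 6) = -12*6 = -72)
√((7 + 2)/(3 + 14) - 3)*S = √((7 + 2)/(3 + 14) - 3)*(-72) = √(9/17 - 3)*(-72) = √(-42/17)*(-72) = (I*√714/17)*(-72) = -72*I*√714/17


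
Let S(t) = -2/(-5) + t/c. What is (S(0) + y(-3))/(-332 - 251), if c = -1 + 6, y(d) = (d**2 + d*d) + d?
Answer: -7/265 ≈ -0.026415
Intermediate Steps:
y(d) = d + 2*d**2 (y(d) = (d**2 + d**2) + d = 2*d**2 + d = d + 2*d**2)
c = 5
S(t) = 2/5 + t/5 (S(t) = -2/(-5) + t/5 = -2*(-1/5) + t*(1/5) = 2/5 + t/5)
(S(0) + y(-3))/(-332 - 251) = ((2/5 + (1/5)*0) - 3*(1 + 2*(-3)))/(-332 - 251) = ((2/5 + 0) - 3*(1 - 6))/(-583) = (2/5 - 3*(-5))*(-1/583) = (2/5 + 15)*(-1/583) = (77/5)*(-1/583) = -7/265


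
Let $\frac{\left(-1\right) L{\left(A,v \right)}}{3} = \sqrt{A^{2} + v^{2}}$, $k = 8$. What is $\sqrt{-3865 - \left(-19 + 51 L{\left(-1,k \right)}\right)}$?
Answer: $\sqrt{-3846 + 153 \sqrt{65}} \approx 51.112 i$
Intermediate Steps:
$L{\left(A,v \right)} = - 3 \sqrt{A^{2} + v^{2}}$
$\sqrt{-3865 - \left(-19 + 51 L{\left(-1,k \right)}\right)} = \sqrt{-3865 - \left(-19 + 51 \left(- 3 \sqrt{\left(-1\right)^{2} + 8^{2}}\right)\right)} = \sqrt{-3865 - \left(-19 + 51 \left(- 3 \sqrt{1 + 64}\right)\right)} = \sqrt{-3865 - \left(-19 + 51 \left(- 3 \sqrt{65}\right)\right)} = \sqrt{-3865 + \left(153 \sqrt{65} + 19\right)} = \sqrt{-3865 + \left(19 + 153 \sqrt{65}\right)} = \sqrt{-3846 + 153 \sqrt{65}}$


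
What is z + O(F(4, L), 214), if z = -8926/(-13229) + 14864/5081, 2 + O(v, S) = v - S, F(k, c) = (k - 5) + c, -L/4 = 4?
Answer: -15419467055/67216549 ≈ -229.40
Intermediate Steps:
L = -16 (L = -4*4 = -16)
F(k, c) = -5 + c + k (F(k, c) = (-5 + k) + c = -5 + c + k)
O(v, S) = -2 + v - S (O(v, S) = -2 + (v - S) = -2 + v - S)
z = 241988862/67216549 (z = -8926*(-1/13229) + 14864*(1/5081) = 8926/13229 + 14864/5081 = 241988862/67216549 ≈ 3.6001)
z + O(F(4, L), 214) = 241988862/67216549 + (-2 + (-5 - 16 + 4) - 1*214) = 241988862/67216549 + (-2 - 17 - 214) = 241988862/67216549 - 233 = -15419467055/67216549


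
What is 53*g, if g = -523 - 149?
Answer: -35616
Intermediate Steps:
g = -672
53*g = 53*(-672) = -35616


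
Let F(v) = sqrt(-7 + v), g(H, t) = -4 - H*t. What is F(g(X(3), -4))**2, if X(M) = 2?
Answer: -3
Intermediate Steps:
g(H, t) = -4 - H*t
F(g(X(3), -4))**2 = (sqrt(-7 + (-4 - 1*2*(-4))))**2 = (sqrt(-7 + (-4 + 8)))**2 = (sqrt(-7 + 4))**2 = (sqrt(-3))**2 = (I*sqrt(3))**2 = -3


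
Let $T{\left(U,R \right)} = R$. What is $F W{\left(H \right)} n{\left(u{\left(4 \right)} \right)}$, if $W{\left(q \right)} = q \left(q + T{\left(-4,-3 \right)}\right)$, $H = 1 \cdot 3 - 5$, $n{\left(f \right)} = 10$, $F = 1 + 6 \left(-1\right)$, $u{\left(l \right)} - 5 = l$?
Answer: $-500$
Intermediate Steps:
$u{\left(l \right)} = 5 + l$
$F = -5$ ($F = 1 - 6 = -5$)
$H = -2$ ($H = 3 - 5 = -2$)
$W{\left(q \right)} = q \left(-3 + q\right)$ ($W{\left(q \right)} = q \left(q - 3\right) = q \left(-3 + q\right)$)
$F W{\left(H \right)} n{\left(u{\left(4 \right)} \right)} = - 5 \left(- 2 \left(-3 - 2\right)\right) 10 = - 5 \left(\left(-2\right) \left(-5\right)\right) 10 = \left(-5\right) 10 \cdot 10 = \left(-50\right) 10 = -500$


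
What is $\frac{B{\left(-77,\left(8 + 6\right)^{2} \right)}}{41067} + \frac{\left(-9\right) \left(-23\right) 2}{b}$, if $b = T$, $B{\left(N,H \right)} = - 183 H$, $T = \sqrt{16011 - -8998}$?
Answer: $- \frac{11956}{13689} + \frac{414 \sqrt{25009}}{25009} \approx 1.7445$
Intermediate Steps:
$T = \sqrt{25009}$ ($T = \sqrt{16011 + \left(-239 + 9237\right)} = \sqrt{16011 + 8998} = \sqrt{25009} \approx 158.14$)
$b = \sqrt{25009} \approx 158.14$
$\frac{B{\left(-77,\left(8 + 6\right)^{2} \right)}}{41067} + \frac{\left(-9\right) \left(-23\right) 2}{b} = \frac{\left(-183\right) \left(8 + 6\right)^{2}}{41067} + \frac{\left(-9\right) \left(-23\right) 2}{\sqrt{25009}} = - 183 \cdot 14^{2} \cdot \frac{1}{41067} + 207 \cdot 2 \frac{\sqrt{25009}}{25009} = \left(-183\right) 196 \cdot \frac{1}{41067} + 414 \frac{\sqrt{25009}}{25009} = \left(-35868\right) \frac{1}{41067} + \frac{414 \sqrt{25009}}{25009} = - \frac{11956}{13689} + \frac{414 \sqrt{25009}}{25009}$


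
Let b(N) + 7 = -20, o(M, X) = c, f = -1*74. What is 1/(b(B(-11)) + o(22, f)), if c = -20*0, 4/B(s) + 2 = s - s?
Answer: -1/27 ≈ -0.037037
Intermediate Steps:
B(s) = -2 (B(s) = 4/(-2 + (s - s)) = 4/(-2 + 0) = 4/(-2) = 4*(-½) = -2)
c = 0
f = -74
o(M, X) = 0
b(N) = -27 (b(N) = -7 - 20 = -27)
1/(b(B(-11)) + o(22, f)) = 1/(-27 + 0) = 1/(-27) = -1/27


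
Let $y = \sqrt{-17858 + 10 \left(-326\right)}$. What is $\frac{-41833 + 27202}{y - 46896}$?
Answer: $\frac{343067688}{1099627967} + \frac{14631 i \sqrt{21118}}{2199255934} \approx 0.31199 + 0.00096677 i$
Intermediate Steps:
$y = i \sqrt{21118}$ ($y = \sqrt{-17858 - 3260} = \sqrt{-21118} = i \sqrt{21118} \approx 145.32 i$)
$\frac{-41833 + 27202}{y - 46896} = \frac{-41833 + 27202}{i \sqrt{21118} - 46896} = - \frac{14631}{-46896 + i \sqrt{21118}}$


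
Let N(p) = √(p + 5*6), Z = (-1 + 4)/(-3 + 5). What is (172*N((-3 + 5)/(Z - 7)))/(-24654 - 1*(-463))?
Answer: -172*√3586/266101 ≈ -0.038707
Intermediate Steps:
Z = 3/2 ≈ 1.5000
N(p) = √(30 + p) (N(p) = √(p + 30) = √(30 + p))
(172*N((-3 + 5)/(Z - 7)))/(-24654 - 1*(-463)) = (172*√(30 + (-3 + 5)/(3/2 - 7)))/(-24654 - 1*(-463)) = (172*√(30 + 2/(-11/2)))/(-24654 + 463) = (172*√(30 + 2*(-2/11)))/(-24191) = (172*√(30 - 4/11))*(-1/24191) = (172*√(326/11))*(-1/24191) = (172*(√3586/11))*(-1/24191) = (172*√3586/11)*(-1/24191) = -172*√3586/266101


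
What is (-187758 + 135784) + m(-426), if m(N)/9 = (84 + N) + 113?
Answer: -54035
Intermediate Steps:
m(N) = 1773 + 9*N (m(N) = 9*((84 + N) + 113) = 9*(197 + N) = 1773 + 9*N)
(-187758 + 135784) + m(-426) = (-187758 + 135784) + (1773 + 9*(-426)) = -51974 + (1773 - 3834) = -51974 - 2061 = -54035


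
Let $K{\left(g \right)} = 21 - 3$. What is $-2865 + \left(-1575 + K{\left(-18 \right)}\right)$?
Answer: $-4422$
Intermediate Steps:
$K{\left(g \right)} = 18$ ($K{\left(g \right)} = 21 - 3 = 18$)
$-2865 + \left(-1575 + K{\left(-18 \right)}\right) = -2865 + \left(-1575 + 18\right) = -2865 - 1557 = -4422$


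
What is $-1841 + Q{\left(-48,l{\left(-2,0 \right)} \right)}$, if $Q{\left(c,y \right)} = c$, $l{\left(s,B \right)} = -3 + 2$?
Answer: $-1889$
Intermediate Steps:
$l{\left(s,B \right)} = -1$
$-1841 + Q{\left(-48,l{\left(-2,0 \right)} \right)} = -1841 - 48 = -1889$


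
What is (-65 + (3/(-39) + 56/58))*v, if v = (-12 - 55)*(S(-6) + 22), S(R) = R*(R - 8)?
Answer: 171655340/377 ≈ 4.5532e+5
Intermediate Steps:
S(R) = R*(-8 + R)
v = -7102 (v = (-12 - 55)*(-6*(-8 - 6) + 22) = -67*(-6*(-14) + 22) = -67*(84 + 22) = -67*106 = -7102)
(-65 + (3/(-39) + 56/58))*v = (-65 + (3/(-39) + 56/58))*(-7102) = (-65 + (3*(-1/39) + 56*(1/58)))*(-7102) = (-65 + (-1/13 + 28/29))*(-7102) = (-65 + 335/377)*(-7102) = -24170/377*(-7102) = 171655340/377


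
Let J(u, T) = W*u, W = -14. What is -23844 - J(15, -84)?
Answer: -23634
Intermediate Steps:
J(u, T) = -14*u
-23844 - J(15, -84) = -23844 - (-14)*15 = -23844 - 1*(-210) = -23844 + 210 = -23634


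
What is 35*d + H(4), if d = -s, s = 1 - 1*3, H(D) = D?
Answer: 74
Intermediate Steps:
s = -2 (s = 1 - 3 = -2)
d = 2 (d = -1*(-2) = 2)
35*d + H(4) = 35*2 + 4 = 70 + 4 = 74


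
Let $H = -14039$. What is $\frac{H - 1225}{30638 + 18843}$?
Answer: $- \frac{15264}{49481} \approx -0.30848$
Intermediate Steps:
$\frac{H - 1225}{30638 + 18843} = \frac{-14039 - 1225}{30638 + 18843} = - \frac{15264}{49481}$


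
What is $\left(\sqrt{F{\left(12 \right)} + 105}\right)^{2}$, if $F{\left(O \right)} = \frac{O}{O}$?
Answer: $106$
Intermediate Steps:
$F{\left(O \right)} = 1$
$\left(\sqrt{F{\left(12 \right)} + 105}\right)^{2} = \left(\sqrt{1 + 105}\right)^{2} = \left(\sqrt{106}\right)^{2} = 106$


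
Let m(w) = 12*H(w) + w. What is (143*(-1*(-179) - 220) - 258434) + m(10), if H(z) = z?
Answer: -264167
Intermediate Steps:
m(w) = 13*w (m(w) = 12*w + w = 13*w)
(143*(-1*(-179) - 220) - 258434) + m(10) = (143*(-1*(-179) - 220) - 258434) + 13*10 = (143*(179 - 220) - 258434) + 130 = (143*(-41) - 258434) + 130 = (-5863 - 258434) + 130 = -264297 + 130 = -264167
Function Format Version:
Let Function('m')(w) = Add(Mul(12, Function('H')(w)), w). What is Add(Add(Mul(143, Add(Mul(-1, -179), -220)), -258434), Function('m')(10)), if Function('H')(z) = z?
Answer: -264167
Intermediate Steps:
Function('m')(w) = Mul(13, w) (Function('m')(w) = Add(Mul(12, w), w) = Mul(13, w))
Add(Add(Mul(143, Add(Mul(-1, -179), -220)), -258434), Function('m')(10)) = Add(Add(Mul(143, Add(Mul(-1, -179), -220)), -258434), Mul(13, 10)) = Add(Add(Mul(143, Add(179, -220)), -258434), 130) = Add(Add(Mul(143, -41), -258434), 130) = Add(Add(-5863, -258434), 130) = Add(-264297, 130) = -264167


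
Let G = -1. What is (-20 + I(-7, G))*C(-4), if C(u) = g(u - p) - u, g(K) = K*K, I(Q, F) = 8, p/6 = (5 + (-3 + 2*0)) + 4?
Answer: -19248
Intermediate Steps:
p = 36 (p = 6*((5 + (-3 + 2*0)) + 4) = 6*((5 + (-3 + 0)) + 4) = 6*((5 - 3) + 4) = 6*(2 + 4) = 6*6 = 36)
g(K) = K²
C(u) = (-36 + u)² - u (C(u) = (u - 1*36)² - u = (u - 36)² - u = (-36 + u)² - u)
(-20 + I(-7, G))*C(-4) = (-20 + 8)*((-36 - 4)² - 1*(-4)) = -12*((-40)² + 4) = -12*(1600 + 4) = -12*1604 = -19248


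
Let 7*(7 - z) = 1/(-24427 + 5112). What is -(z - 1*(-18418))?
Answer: -2491152126/135205 ≈ -18425.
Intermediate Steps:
z = 946436/135205 (z = 7 - 1/(7*(-24427 + 5112)) = 7 - 1/7/(-19315) = 7 - 1/7*(-1/19315) = 7 + 1/135205 = 946436/135205 ≈ 7.0000)
-(z - 1*(-18418)) = -(946436/135205 - 1*(-18418)) = -(946436/135205 + 18418) = -1*2491152126/135205 = -2491152126/135205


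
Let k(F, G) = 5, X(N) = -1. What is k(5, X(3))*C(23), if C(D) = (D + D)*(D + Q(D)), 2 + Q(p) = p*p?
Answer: 126500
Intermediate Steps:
Q(p) = -2 + p**2 (Q(p) = -2 + p*p = -2 + p**2)
C(D) = 2*D*(-2 + D + D**2) (C(D) = (D + D)*(D + (-2 + D**2)) = (2*D)*(-2 + D + D**2) = 2*D*(-2 + D + D**2))
k(5, X(3))*C(23) = 5*(2*23*(-2 + 23 + 23**2)) = 5*(2*23*(-2 + 23 + 529)) = 5*(2*23*550) = 5*25300 = 126500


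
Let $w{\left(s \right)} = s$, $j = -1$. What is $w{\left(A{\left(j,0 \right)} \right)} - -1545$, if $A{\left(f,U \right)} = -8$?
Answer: $1537$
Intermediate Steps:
$w{\left(A{\left(j,0 \right)} \right)} - -1545 = -8 - -1545 = -8 + 1545 = 1537$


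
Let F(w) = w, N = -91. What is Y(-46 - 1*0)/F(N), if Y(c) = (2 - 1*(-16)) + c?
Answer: 4/13 ≈ 0.30769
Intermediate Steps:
Y(c) = 18 + c (Y(c) = (2 + 16) + c = 18 + c)
Y(-46 - 1*0)/F(N) = (18 + (-46 - 1*0))/(-91) = (18 + (-46 + 0))*(-1/91) = (18 - 46)*(-1/91) = -28*(-1/91) = 4/13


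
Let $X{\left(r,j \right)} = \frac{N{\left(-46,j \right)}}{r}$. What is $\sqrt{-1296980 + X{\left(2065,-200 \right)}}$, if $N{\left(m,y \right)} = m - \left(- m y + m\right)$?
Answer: $\frac{10 i \sqrt{2212238217}}{413} \approx 1138.8 i$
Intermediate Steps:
$N{\left(m,y \right)} = m y$ ($N{\left(m,y \right)} = m - \left(- m y + m\right) = m - \left(m - m y\right) = m + \left(- m + m y\right) = m y$)
$X{\left(r,j \right)} = - \frac{46 j}{r}$ ($X{\left(r,j \right)} = \frac{\left(-46\right) j}{r} = - \frac{46 j}{r}$)
$\sqrt{-1296980 + X{\left(2065,-200 \right)}} = \sqrt{-1296980 - - \frac{9200}{2065}} = \sqrt{-1296980 - \left(-9200\right) \frac{1}{2065}} = \sqrt{-1296980 + \frac{1840}{413}} = \sqrt{- \frac{535650900}{413}} = \frac{10 i \sqrt{2212238217}}{413}$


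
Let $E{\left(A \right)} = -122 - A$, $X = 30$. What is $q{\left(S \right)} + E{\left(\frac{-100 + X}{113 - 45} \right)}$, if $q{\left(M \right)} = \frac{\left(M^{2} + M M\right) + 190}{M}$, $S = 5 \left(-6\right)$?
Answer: $- \frac{19105}{102} \approx -187.3$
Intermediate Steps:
$S = -30$
$q{\left(M \right)} = \frac{190 + 2 M^{2}}{M}$ ($q{\left(M \right)} = \frac{\left(M^{2} + M^{2}\right) + 190}{M} = \frac{2 M^{2} + 190}{M} = \frac{190 + 2 M^{2}}{M}$)
$q{\left(S \right)} + E{\left(\frac{-100 + X}{113 - 45} \right)} = \left(2 \left(-30\right) + \frac{190}{-30}\right) - \left(122 + \frac{-100 + 30}{113 - 45}\right) = \left(-60 + 190 \left(- \frac{1}{30}\right)\right) - \left(122 - \frac{70}{68}\right) = \left(-60 - \frac{19}{3}\right) - \left(122 - \frac{35}{34}\right) = - \frac{199}{3} - \frac{4113}{34} = - \frac{19105}{102}$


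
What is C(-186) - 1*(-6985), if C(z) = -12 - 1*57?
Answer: 6916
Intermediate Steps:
C(z) = -69 (C(z) = -12 - 57 = -69)
C(-186) - 1*(-6985) = -69 - 1*(-6985) = -69 + 6985 = 6916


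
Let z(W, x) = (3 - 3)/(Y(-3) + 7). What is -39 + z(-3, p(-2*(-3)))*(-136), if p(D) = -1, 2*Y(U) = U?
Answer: -39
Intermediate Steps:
Y(U) = U/2
z(W, x) = 0 (z(W, x) = (3 - 3)/((½)*(-3) + 7) = 0/(-3/2 + 7) = 0/(11/2) = 0*(2/11) = 0)
-39 + z(-3, p(-2*(-3)))*(-136) = -39 + 0*(-136) = -39 + 0 = -39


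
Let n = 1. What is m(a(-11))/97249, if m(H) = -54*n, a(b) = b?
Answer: -54/97249 ≈ -0.00055528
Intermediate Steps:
m(H) = -54 (m(H) = -54*1 = -54)
m(a(-11))/97249 = -54/97249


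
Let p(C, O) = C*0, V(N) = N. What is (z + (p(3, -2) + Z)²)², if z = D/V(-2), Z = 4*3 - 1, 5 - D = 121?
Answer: 32041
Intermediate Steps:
D = -116 (D = 5 - 1*121 = 5 - 121 = -116)
p(C, O) = 0
Z = 11 (Z = 12 - 1 = 11)
z = 58 (z = -116/(-2) = -116*(-½) = 58)
(z + (p(3, -2) + Z)²)² = (58 + (0 + 11)²)² = (58 + 11²)² = (58 + 121)² = 179² = 32041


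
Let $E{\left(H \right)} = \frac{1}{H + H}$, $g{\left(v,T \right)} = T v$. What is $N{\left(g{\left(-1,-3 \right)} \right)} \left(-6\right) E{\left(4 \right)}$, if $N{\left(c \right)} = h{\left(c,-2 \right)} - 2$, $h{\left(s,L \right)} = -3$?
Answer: $\frac{15}{4} \approx 3.75$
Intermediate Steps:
$E{\left(H \right)} = \frac{1}{2 H}$
$N{\left(c \right)} = -5$ ($N{\left(c \right)} = -3 - 2 = -5$)
$N{\left(g{\left(-1,-3 \right)} \right)} \left(-6\right) E{\left(4 \right)} = \left(-5\right) \left(-6\right) \frac{1}{2 \cdot 4} = 30 \cdot \frac{1}{2} \cdot \frac{1}{4} = 30 \cdot \frac{1}{8} = \frac{15}{4}$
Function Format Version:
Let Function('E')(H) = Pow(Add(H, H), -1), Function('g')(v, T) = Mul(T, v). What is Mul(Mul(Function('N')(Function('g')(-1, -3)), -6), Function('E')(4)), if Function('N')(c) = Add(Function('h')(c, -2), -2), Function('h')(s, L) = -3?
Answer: Rational(15, 4) ≈ 3.7500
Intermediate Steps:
Function('E')(H) = Mul(Rational(1, 2), Pow(H, -1)) (Function('E')(H) = Pow(Mul(2, H), -1) = Mul(Rational(1, 2), Pow(H, -1)))
Function('N')(c) = -5 (Function('N')(c) = Add(-3, -2) = -5)
Mul(Mul(Function('N')(Function('g')(-1, -3)), -6), Function('E')(4)) = Mul(Mul(-5, -6), Mul(Rational(1, 2), Pow(4, -1))) = Mul(30, Mul(Rational(1, 2), Rational(1, 4))) = Mul(30, Rational(1, 8)) = Rational(15, 4)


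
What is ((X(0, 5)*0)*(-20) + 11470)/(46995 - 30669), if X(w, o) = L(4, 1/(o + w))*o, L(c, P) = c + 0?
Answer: 5735/8163 ≈ 0.70256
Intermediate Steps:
L(c, P) = c
X(w, o) = 4*o
((X(0, 5)*0)*(-20) + 11470)/(46995 - 30669) = (((4*5)*0)*(-20) + 11470)/(46995 - 30669) = ((20*0)*(-20) + 11470)/16326 = (0*(-20) + 11470)*(1/16326) = (0 + 11470)*(1/16326) = 11470*(1/16326) = 5735/8163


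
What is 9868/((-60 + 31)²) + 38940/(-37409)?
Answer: 336403472/31460969 ≈ 10.693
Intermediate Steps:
9868/((-60 + 31)²) + 38940/(-37409) = 9868/((-29)²) + 38940*(-1/37409) = 9868/841 - 38940/37409 = 336403472/31460969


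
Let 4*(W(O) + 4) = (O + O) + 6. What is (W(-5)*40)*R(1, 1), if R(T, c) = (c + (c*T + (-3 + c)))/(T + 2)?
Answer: 0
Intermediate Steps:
W(O) = -5/2 + O/2 (W(O) = -4 + ((O + O) + 6)/4 = -4 + (2*O + 6)/4 = -4 + (6 + 2*O)/4 = -4 + (3/2 + O/2) = -5/2 + O/2)
R(T, c) = (-3 + 2*c + T*c)/(2 + T) (R(T, c) = (c + (T*c + (-3 + c)))/(2 + T) = (c + (-3 + c + T*c))/(2 + T) = (-3 + 2*c + T*c)/(2 + T))
(W(-5)*40)*R(1, 1) = ((-5/2 + (½)*(-5))*40)*((-3 + 2*1 + 1*1)/(2 + 1)) = ((-5/2 - 5/2)*40)*((-3 + 2 + 1)/3) = (-5*40)*((⅓)*0) = -200*0 = 0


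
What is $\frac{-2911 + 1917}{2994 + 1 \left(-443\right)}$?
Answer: $- \frac{994}{2551} \approx -0.38965$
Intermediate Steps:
$\frac{-2911 + 1917}{2994 + 1 \left(-443\right)} = - \frac{994}{2994 - 443} = - \frac{994}{2551}$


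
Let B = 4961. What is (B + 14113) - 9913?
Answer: 9161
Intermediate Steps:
(B + 14113) - 9913 = (4961 + 14113) - 9913 = 19074 - 9913 = 9161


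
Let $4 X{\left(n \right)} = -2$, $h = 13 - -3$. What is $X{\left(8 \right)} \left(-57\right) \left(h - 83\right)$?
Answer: $- \frac{3819}{2} \approx -1909.5$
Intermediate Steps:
$h = 16$ ($h = 13 + 3 = 16$)
$X{\left(n \right)} = - \frac{1}{2}$ ($X{\left(n \right)} = \frac{1}{4} \left(-2\right) = - \frac{1}{2}$)
$X{\left(8 \right)} \left(-57\right) \left(h - 83\right) = \left(- \frac{1}{2}\right) \left(-57\right) \left(16 - 83\right) = \frac{57 \left(16 - 83\right)}{2} = \frac{57}{2} \left(-67\right) = - \frac{3819}{2}$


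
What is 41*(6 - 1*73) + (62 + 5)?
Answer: -2680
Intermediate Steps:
41*(6 - 1*73) + (62 + 5) = 41*(6 - 73) + 67 = 41*(-67) + 67 = -2747 + 67 = -2680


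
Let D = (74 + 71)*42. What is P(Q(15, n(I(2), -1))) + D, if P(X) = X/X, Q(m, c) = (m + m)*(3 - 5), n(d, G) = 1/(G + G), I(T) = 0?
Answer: 6091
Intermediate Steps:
n(d, G) = 1/(2*G)
Q(m, c) = -4*m (Q(m, c) = (2*m)*(-2) = -4*m)
P(X) = 1
D = 6090 (D = 145*42 = 6090)
P(Q(15, n(I(2), -1))) + D = 1 + 6090 = 6091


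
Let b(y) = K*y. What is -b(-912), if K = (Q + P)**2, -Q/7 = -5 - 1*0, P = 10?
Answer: 1846800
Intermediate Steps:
Q = 35 (Q = -7*(-5 - 1*0) = -7*(-5 + 0) = -7*(-5) = 35)
K = 2025 (K = (35 + 10)**2 = 45**2 = 2025)
b(y) = 2025*y
-b(-912) = -2025*(-912) = -1*(-1846800) = 1846800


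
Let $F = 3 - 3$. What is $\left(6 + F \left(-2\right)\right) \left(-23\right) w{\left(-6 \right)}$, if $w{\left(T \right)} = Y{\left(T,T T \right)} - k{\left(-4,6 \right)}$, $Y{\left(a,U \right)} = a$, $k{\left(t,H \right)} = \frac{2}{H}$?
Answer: $874$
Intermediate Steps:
$F = 0$
$w{\left(T \right)} = - \frac{1}{3} + T$ ($w{\left(T \right)} = T - \frac{2}{6} = T - 2 \cdot \frac{1}{6} = T - \frac{1}{3} = - \frac{1}{3} + T$)
$\left(6 + F \left(-2\right)\right) \left(-23\right) w{\left(-6 \right)} = \left(6 + 0 \left(-2\right)\right) \left(-23\right) \left(- \frac{1}{3} - 6\right) = \left(6 + 0\right) \left(-23\right) \left(- \frac{19}{3}\right) = 6 \left(-23\right) \left(- \frac{19}{3}\right) = \left(-138\right) \left(- \frac{19}{3}\right) = 874$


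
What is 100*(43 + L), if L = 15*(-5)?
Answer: -3200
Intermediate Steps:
L = -75
100*(43 + L) = 100*(43 - 75) = 100*(-32) = -3200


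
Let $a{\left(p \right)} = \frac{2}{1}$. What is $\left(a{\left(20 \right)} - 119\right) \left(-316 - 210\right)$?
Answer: $61542$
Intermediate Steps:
$a{\left(p \right)} = 2$ ($a{\left(p \right)} = 2 \cdot 1 = 2$)
$\left(a{\left(20 \right)} - 119\right) \left(-316 - 210\right) = \left(2 - 119\right) \left(-316 - 210\right) = \left(-117\right) \left(-526\right) = 61542$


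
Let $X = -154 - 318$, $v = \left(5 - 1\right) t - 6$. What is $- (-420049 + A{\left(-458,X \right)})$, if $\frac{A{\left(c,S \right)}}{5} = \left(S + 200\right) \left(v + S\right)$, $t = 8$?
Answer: $-186511$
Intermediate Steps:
$v = 26$ ($v = \left(5 - 1\right) 8 - 6 = 4 \cdot 8 - 6 = 32 - 6 = 26$)
$X = -472$
$A{\left(c,S \right)} = 5 \left(26 + S\right) \left(200 + S\right)$ ($A{\left(c,S \right)} = 5 \left(S + 200\right) \left(26 + S\right) = 5 \left(200 + S\right) \left(26 + S\right) = 5 \left(26 + S\right) \left(200 + S\right)$)
$- (-420049 + A{\left(-458,X \right)}) = - (-420049 + \left(26000 + 5 \left(-472\right)^{2} + 1130 \left(-472\right)\right)) = - (-420049 + \left(26000 + 5 \cdot 222784 - 533360\right)) = - (-420049 + \left(26000 + 1113920 - 533360\right)) = - (-420049 + 606560) = \left(-1\right) 186511 = -186511$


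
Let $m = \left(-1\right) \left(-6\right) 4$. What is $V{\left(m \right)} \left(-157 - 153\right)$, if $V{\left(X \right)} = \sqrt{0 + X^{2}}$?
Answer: $-7440$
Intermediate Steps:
$m = 24$ ($m = 6 \cdot 4 = 24$)
$V{\left(X \right)} = \sqrt{X^{2}}$
$V{\left(m \right)} \left(-157 - 153\right) = \sqrt{24^{2}} \left(-157 - 153\right) = \sqrt{576} \left(-310\right) = 24 \left(-310\right) = -7440$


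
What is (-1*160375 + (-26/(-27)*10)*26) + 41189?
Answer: -3211262/27 ≈ -1.1894e+5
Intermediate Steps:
(-1*160375 + (-26/(-27)*10)*26) + 41189 = (-160375 + (-26*(-1/27)*10)*26) + 41189 = (-160375 + ((26/27)*10)*26) + 41189 = (-160375 + (260/27)*26) + 41189 = (-160375 + 6760/27) + 41189 = -4323365/27 + 41189 = -3211262/27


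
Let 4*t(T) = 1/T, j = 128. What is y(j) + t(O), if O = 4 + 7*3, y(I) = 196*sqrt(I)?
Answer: 1/100 + 1568*sqrt(2) ≈ 2217.5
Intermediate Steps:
O = 25 (O = 4 + 21 = 25)
t(T) = 1/(4*T)
y(j) + t(O) = 196*sqrt(128) + (1/4)/25 = 196*(8*sqrt(2)) + (1/4)*(1/25) = 1568*sqrt(2) + 1/100 = 1/100 + 1568*sqrt(2)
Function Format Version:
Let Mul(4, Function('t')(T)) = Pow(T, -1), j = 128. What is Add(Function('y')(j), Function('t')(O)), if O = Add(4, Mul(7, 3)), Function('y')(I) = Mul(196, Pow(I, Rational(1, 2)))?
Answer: Add(Rational(1, 100), Mul(1568, Pow(2, Rational(1, 2)))) ≈ 2217.5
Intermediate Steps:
O = 25 (O = Add(4, 21) = 25)
Function('t')(T) = Mul(Rational(1, 4), Pow(T, -1))
Add(Function('y')(j), Function('t')(O)) = Add(Mul(196, Pow(128, Rational(1, 2))), Mul(Rational(1, 4), Pow(25, -1))) = Add(Mul(196, Mul(8, Pow(2, Rational(1, 2)))), Mul(Rational(1, 4), Rational(1, 25))) = Add(Mul(1568, Pow(2, Rational(1, 2))), Rational(1, 100)) = Add(Rational(1, 100), Mul(1568, Pow(2, Rational(1, 2))))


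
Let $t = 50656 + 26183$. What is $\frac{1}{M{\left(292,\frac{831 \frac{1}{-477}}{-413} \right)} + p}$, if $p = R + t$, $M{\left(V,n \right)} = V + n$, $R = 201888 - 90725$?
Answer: $\frac{65667}{12364702375} \approx 5.3108 \cdot 10^{-6}$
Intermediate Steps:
$R = 111163$ ($R = 201888 - 90725 = 111163$)
$t = 76839$
$p = 188002$ ($p = 111163 + 76839 = 188002$)
$\frac{1}{M{\left(292,\frac{831 \frac{1}{-477}}{-413} \right)} + p} = \frac{1}{\left(292 + \frac{831 \frac{1}{-477}}{-413}\right) + 188002} = \frac{1}{\left(292 + 831 \left(- \frac{1}{477}\right) \left(- \frac{1}{413}\right)\right) + 188002} = \frac{1}{\left(292 - - \frac{277}{65667}\right) + 188002} = \frac{1}{\left(292 + \frac{277}{65667}\right) + 188002} = \frac{1}{\frac{19175041}{65667} + 188002} = \frac{1}{\frac{12364702375}{65667}} = \frac{65667}{12364702375}$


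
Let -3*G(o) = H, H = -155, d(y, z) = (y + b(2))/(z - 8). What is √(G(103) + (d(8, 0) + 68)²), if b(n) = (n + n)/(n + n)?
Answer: √2605785/24 ≈ 67.260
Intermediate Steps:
b(n) = 1 (b(n) = (2*n)/((2*n)) = (2*n)*(1/(2*n)) = 1)
d(y, z) = (1 + y)/(-8 + z) (d(y, z) = (y + 1)/(z - 8) = (1 + y)/(-8 + z))
G(o) = 155/3 (G(o) = -⅓*(-155) = 155/3)
√(G(103) + (d(8, 0) + 68)²) = √(155/3 + ((1 + 8)/(-8 + 0) + 68)²) = √(155/3 + (9/(-8) + 68)²) = √(155/3 + (-⅛*9 + 68)²) = √(155/3 + (-9/8 + 68)²) = √(155/3 + (535/8)²) = √(155/3 + 286225/64) = √(868595/192) = √2605785/24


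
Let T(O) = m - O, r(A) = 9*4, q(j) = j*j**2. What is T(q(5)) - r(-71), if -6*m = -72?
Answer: -149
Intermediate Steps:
m = 12 (m = -1/6*(-72) = 12)
q(j) = j**3
r(A) = 36
T(O) = 12 - O
T(q(5)) - r(-71) = (12 - 1*5**3) - 1*36 = (12 - 1*125) - 36 = (12 - 125) - 36 = -113 - 36 = -149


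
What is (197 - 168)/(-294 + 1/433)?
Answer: -12557/127301 ≈ -0.098640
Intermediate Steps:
(197 - 168)/(-294 + 1/433) = 29/(-294 + 1/433) = 29/(-127301/433) = 29*(-433/127301) = -12557/127301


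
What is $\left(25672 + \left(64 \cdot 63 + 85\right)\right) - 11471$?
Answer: $18318$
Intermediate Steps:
$\left(25672 + \left(64 \cdot 63 + 85\right)\right) - 11471 = \left(25672 + \left(4032 + 85\right)\right) - 11471 = \left(25672 + 4117\right) - 11471 = 29789 - 11471 = 18318$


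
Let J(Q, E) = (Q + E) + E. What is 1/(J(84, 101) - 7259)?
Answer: -1/6973 ≈ -0.00014341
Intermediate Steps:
J(Q, E) = Q + 2*E (J(Q, E) = (E + Q) + E = Q + 2*E)
1/(J(84, 101) - 7259) = 1/((84 + 2*101) - 7259) = 1/((84 + 202) - 7259) = 1/(286 - 7259) = 1/(-6973) = -1/6973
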